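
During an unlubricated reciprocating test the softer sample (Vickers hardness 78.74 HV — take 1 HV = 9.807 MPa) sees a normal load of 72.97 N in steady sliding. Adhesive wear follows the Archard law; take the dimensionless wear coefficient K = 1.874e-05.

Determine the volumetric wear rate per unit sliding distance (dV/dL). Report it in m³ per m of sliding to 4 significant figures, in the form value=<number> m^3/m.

Printed values are rounded, and the computation carries full float precision. Rounded once at the end, at 4 significant figures.
Hardness H = 78.74 HV × 9.807 MPa/HV = 772.2 MPa = 7.722e+08 Pa.
SI base units throughout: W = 72.97 N, H = 7.722e+08 Pa, K = 1.874e-05.
The wear rate dV/dL = K·W/H, per unit distance: 1.874e-05 · 72.97 / 7.722e+08 = 1.771e-12 m³/m.

value=1.771e-12 m^3/m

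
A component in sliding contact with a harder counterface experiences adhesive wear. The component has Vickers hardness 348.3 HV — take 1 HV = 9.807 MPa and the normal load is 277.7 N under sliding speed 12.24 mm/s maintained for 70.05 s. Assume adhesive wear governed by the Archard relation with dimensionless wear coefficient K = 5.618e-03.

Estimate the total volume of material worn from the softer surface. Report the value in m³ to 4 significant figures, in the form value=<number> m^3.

value=3.916e-10 m^3

Intermediate values are displayed rounded; all arithmetic carries full precision; rounded once at the end to 4 significant digits.
Convert: Sliding speed v = 12.24 mm/s = 0.01224 m/s. The distance L = v·t = 0.01224 m/s × 70.05 s = 0.8574 m.
Convert: Hardness H = 348.3 HV × 9.807 MPa/HV = 3416 MPa = 3.416e+09 Pa.
SI base units throughout: W = 277.7 N, H = 3.416e+09 Pa, K = 5.618e-03.
Archard relation: V = K·W·L/H = 5.618e-03 · 277.7 · 0.8574 / 3.416e+09 = 3.916e-10 m³.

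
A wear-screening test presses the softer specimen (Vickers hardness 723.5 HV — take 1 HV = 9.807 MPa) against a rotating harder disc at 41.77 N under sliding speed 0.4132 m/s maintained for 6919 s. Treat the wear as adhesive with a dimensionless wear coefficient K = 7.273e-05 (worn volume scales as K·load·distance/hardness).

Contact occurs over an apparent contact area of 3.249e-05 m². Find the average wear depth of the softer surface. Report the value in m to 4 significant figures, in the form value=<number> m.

Intermediate values are printed rounded. The algebra maintains exact precision — one last rounding to four significant figures.
Sliding distance L = v·t = 0.4132 m/s × 6919 s = 2859 m.
Hardness H = 723.5 HV × 9.807 MPa/HV = 7095 MPa = 7.095e+09 Pa.
Working in SI base units: W = 41.77 N, H = 7.095e+09 Pa, K = 7.273e-05.
Worn volume V = K·W·L/H = 7.273e-05 · 41.77 · 2859 / 7.095e+09 = 1.224e-09 m³.
Depth of wear h = V/A = 1.224e-09 / 3.249e-05 = 3.768e-05 m.

value=3.768e-05 m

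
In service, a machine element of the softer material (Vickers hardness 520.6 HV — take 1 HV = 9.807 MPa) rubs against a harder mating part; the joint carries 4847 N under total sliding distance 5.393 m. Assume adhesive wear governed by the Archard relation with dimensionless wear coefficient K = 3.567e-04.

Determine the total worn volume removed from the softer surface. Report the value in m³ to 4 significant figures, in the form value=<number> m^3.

The algebra carries full precision; intermediates are printed rounded; a single final rounding to four significant figures.
Convert: Hardness H = 520.6 HV × 9.807 MPa/HV = 5106 MPa = 5.106e+09 Pa.
Collected in SI base units: W = 4847 N, H = 5.106e+09 Pa, K = 3.567e-04.
Archard relation: V = K·W·L/H = 3.567e-04 · 4847 · 5.393 / 5.106e+09 = 1.826e-09 m³.

value=1.826e-09 m^3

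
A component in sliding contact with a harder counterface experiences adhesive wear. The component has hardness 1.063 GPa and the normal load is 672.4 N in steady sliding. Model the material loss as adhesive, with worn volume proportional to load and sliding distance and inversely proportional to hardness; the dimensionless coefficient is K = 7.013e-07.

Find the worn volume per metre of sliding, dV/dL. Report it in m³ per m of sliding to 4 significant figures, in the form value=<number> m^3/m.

value=4.436e-13 m^3/m

Each operation maintains exact precision, and shown intermediates are rounded. Rounded just once: 4 significant figures.
Hardness H = 1.063 GPa = 1.063e+09 Pa.
Collected in SI base units: W = 672.4 N, H = 1.063e+09 Pa, K = 7.013e-07.
Rate of wear dV/dL = K·W/H, so: 7.013e-07 · 672.4 / 1.063e+09 = 4.436e-13 m³/m.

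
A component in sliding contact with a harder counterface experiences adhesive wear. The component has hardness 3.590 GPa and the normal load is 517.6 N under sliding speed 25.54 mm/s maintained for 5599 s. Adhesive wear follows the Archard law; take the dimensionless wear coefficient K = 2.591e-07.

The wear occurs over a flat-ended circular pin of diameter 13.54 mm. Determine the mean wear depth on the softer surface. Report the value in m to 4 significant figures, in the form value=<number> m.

The intermediates are displayed rounded — the computation runs at full precision, and a single final rounding: 4 significant digits.
Sliding speed v = 25.54 mm/s = 0.02554 m/s. Sliding distance L = v·t = 0.02554 m/s × 5599 s = 143.0 m.
Hardness H = 3.590 GPa = 3.590e+09 Pa.
Pin diameter d = 13.54 mm = 0.01354 m. Contact area A = π·d²/4 = π·(0.01354 m)²/4 = 1.440e-04 m².
SI base units throughout: W = 517.6 N, H = 3.590e+09 Pa, K = 2.591e-07.
By Archard's law, V = K·W·L/H = 2.591e-07 · 517.6 · 143.0 / 3.590e+09 = 5.342e-12 m³.
Mean wear depth h = V/A = 5.342e-12 / 1.440e-04 = 3.710e-08 m.

value=3.710e-08 m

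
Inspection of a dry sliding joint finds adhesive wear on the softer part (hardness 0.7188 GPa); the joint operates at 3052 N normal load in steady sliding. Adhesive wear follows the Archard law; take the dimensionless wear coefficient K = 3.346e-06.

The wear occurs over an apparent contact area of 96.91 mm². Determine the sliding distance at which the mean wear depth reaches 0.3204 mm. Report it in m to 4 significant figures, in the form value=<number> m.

All working math runs at full precision — intermediates appear rounded. Rounded just once, at 4 significant digits.
Hardness H = 0.7188 GPa = 7.188e+08 Pa.
Contact area A = 96.91 mm² = 9.691e-05 m².
Depth limit h_lim = 0.3204 mm = 3.204e-04 m.
Working in SI base units: W = 3052 N, H = 7.188e+08 Pa, K = 3.346e-06.
Allowed volume V_lim = h_lim·A = 3.204e-04 · 9.691e-05 = 3.105e-08 m³.
Thus life L = V_lim·H/(K·W) = 3.105e-08 · 7.188e+08 / (3.346e-06 · 3052) = 2186 m.

value=2186 m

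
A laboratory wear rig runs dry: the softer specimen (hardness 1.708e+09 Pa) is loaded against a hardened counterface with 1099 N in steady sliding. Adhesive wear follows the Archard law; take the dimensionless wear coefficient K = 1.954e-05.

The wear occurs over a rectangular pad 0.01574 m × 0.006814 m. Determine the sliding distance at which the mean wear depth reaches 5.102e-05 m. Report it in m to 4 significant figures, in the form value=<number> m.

value=435.2 m

Intermediate values appear rounded — the computation holds exact precision, and a single final rounding to four significant digits.
Contact area A = 0.01574 m × 0.006814 m = 1.073e-04 m².
Working in SI base units: W = 1099 N, H = 1.708e+09 Pa, K = 1.954e-05.
Limit volume V_lim = h_lim·A = 5.102e-05 · 1.073e-04 = 5.472e-09 m³.
So the life L = V_lim·H/(K·W) = 5.472e-09 · 1.708e+09 / (1.954e-05 · 1099) = 435.2 m.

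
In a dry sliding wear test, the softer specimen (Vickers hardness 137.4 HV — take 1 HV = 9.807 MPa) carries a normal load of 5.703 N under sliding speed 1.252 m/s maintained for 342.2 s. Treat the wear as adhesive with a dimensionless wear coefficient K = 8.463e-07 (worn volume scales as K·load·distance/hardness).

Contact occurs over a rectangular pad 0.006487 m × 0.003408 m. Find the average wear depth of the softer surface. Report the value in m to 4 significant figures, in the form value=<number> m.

value=6.941e-08 m

The intermediates are printed rounded — the algebra maintains full float precision, and rounded just once, at 4 significant figures.
Convert: Total distance L = v·t = 1.252 m/s × 342.2 s = 428.4 m.
Convert: Hardness H = 137.4 HV × 9.807 MPa/HV = 1347 MPa = 1.347e+09 Pa.
Convert: Contact area A = 0.006487 m × 0.003408 m = 2.211e-05 m².
As SI base values: W = 5.703 N, H = 1.347e+09 Pa, K = 8.463e-07.
Worn volume V = K·W·L/H = 8.463e-07 · 5.703 · 428.4 / 1.347e+09 = 1.535e-12 m³.
Depth h = V/A = 1.535e-12 / 2.211e-05 = 6.941e-08 m.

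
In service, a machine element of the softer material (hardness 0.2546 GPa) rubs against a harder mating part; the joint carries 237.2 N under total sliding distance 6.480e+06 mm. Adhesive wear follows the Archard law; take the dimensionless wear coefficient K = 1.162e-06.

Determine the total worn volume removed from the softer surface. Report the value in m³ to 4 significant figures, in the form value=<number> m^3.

value=7.015e-09 m^3

Intermediates are printed rounded. The algebra holds exact precision — a single final rounding: four significant figures.
Convert: Sliding distance L = 6.480e+06 mm = 6480 m.
Convert: Hardness H = 0.2546 GPa = 2.546e+08 Pa.
In SI base units, W = 237.2 N, H = 2.546e+08 Pa, K = 1.162e-06.
Archard relation: V = K·W·L/H = 1.162e-06 · 237.2 · 6480 / 2.546e+08 = 7.015e-09 m³.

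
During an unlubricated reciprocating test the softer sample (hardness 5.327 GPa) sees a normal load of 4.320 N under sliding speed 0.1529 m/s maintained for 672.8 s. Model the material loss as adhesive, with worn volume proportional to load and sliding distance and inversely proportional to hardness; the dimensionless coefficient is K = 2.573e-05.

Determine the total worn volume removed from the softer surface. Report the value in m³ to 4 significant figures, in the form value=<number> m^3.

value=2.147e-12 m^3

All working math carries full float precision. Intermediates are shown rounded, and a lone final rounding to four significant figures.
Convert: Distance covered L = v·t = 0.1529 m/s × 672.8 s = 102.9 m.
Convert: Hardness H = 5.327 GPa = 5.327e+09 Pa.
Restated in SI base units: W = 4.320 N, H = 5.327e+09 Pa, K = 2.573e-05.
The Archard volume V = K·W·L/H = 2.573e-05 · 4.320 · 102.9 / 5.327e+09 = 2.147e-12 m³.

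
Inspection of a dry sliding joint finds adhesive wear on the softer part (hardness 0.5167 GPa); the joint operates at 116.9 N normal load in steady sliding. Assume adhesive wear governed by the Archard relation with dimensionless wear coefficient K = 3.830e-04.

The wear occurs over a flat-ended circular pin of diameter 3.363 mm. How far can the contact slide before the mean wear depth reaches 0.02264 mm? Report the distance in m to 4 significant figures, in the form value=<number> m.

Intermediate values are shown rounded, and each operation maintains full precision. Rounded just once: 4 significant figures.
Hardness H = 0.5167 GPa = 5.167e+08 Pa.
Pin diameter d = 3.363 mm = 0.003363 m. Contact area A = π·d²/4 = π·(0.003363 m)²/4 = 8.883e-06 m².
Depth limit h_lim = 0.02264 mm = 2.264e-05 m.
In SI base units, W = 116.9 N, H = 5.167e+08 Pa, K = 3.830e-04.
At the depth limit, V_lim = h_lim·A = 2.264e-05 · 8.883e-06 = 2.011e-10 m³.
So the life L = V_lim·H/(K·W) = 2.011e-10 · 5.167e+08 / (3.830e-04 · 116.9) = 2.321 m.

value=2.321 m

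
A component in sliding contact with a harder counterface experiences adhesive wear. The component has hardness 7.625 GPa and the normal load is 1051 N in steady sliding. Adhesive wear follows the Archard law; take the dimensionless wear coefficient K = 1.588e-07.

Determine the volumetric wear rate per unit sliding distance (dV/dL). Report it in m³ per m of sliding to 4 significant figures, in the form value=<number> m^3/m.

value=2.189e-14 m^3/m

Intermediates are displayed rounded — the computation maintains full precision, and one final rounding to four significant digits.
Convert: Hardness H = 7.625 GPa = 7.625e+09 Pa.
In SI base units, W = 1051 N, H = 7.625e+09 Pa, K = 1.588e-07.
The wear rate dV/dL = K·W/H (independent of L): 1.588e-07 · 1051 / 7.625e+09 = 2.189e-14 m³/m.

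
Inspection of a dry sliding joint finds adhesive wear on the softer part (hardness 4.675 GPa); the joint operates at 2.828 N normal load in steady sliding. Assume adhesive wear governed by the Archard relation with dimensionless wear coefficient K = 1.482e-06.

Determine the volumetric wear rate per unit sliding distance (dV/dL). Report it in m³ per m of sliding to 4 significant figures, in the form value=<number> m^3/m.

Intermediate values are shown rounded — the algebra keeps full float precision — rounded once at the end, at 4 significant digits.
Convert: Hardness H = 4.675 GPa = 4.675e+09 Pa.
Restated in SI base units: W = 2.828 N, H = 4.675e+09 Pa, K = 1.482e-06.
Rate of wear dV/dL = K·W/H (no L dependence): 1.482e-06 · 2.828 / 4.675e+09 = 8.965e-16 m³/m.

value=8.965e-16 m^3/m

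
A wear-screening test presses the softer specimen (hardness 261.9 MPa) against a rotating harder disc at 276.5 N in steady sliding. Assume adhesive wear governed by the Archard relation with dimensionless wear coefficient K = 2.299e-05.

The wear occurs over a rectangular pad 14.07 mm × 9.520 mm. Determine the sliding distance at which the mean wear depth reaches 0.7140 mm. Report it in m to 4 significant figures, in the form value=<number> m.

value=3940 m

Quoted intermediates are rounded. The algebra maintains full float precision. Rounded once at the end: four significant figures.
Hardness H = 261.9 MPa = 2.619e+08 Pa.
Pad sides 14.07 mm × 9.520 mm = 0.01407 m × 0.009520 m. Contact area A = 0.01407 m × 0.009520 m = 1.339e-04 m².
Depth limit h_lim = 0.7140 mm = 7.140e-04 m.
Expressed in SI base units: W = 276.5 N, H = 2.619e+08 Pa, K = 2.299e-05.
Volume at the limit: V_lim = h_lim·A = 7.140e-04 · 1.339e-04 = 9.564e-08 m³.
Life L = V_lim·H/(K·W) = 9.564e-08 · 2.619e+08 / (2.299e-05 · 276.5) = 3940 m.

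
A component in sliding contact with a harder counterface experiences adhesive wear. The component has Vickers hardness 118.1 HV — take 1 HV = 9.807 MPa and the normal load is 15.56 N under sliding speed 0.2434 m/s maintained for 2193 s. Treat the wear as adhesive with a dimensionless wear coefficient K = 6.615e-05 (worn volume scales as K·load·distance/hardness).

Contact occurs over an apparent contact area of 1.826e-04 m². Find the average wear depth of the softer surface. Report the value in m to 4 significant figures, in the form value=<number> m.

value=2.598e-06 m

Every step carries full float precision; the intermediates are printed rounded, and a lone final rounding, at four significant digits.
Distance L = v·t = 0.2434 m/s × 2193 s = 533.8 m.
Hardness H = 118.1 HV × 9.807 MPa/HV = 1158 MPa = 1.158e+09 Pa.
As SI base values: W = 15.56 N, H = 1.158e+09 Pa, K = 6.615e-05.
Archard relation: V = K·W·L/H = 6.615e-05 · 15.56 · 533.8 / 1.158e+09 = 4.744e-10 m³.
Wear depth h = V/A = 4.744e-10 / 1.826e-04 = 2.598e-06 m.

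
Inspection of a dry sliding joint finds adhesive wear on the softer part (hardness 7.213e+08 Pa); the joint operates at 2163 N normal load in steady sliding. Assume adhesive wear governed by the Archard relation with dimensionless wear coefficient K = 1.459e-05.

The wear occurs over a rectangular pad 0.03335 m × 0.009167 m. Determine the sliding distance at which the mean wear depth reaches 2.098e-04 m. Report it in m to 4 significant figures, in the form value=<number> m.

value=1466 m

All working math holds full precision, and intermediate values are displayed rounded — a single final rounding: 4 significant digits.
Contact area A = 0.03335 m × 0.009167 m = 3.057e-04 m².
As SI base values: W = 2163 N, H = 7.213e+08 Pa, K = 1.459e-05.
Wearable volume V_lim = h_lim·A = 2.098e-04 · 3.057e-04 = 6.414e-08 m³.
Thus life L = V_lim·H/(K·W) = 6.414e-08 · 7.213e+08 / (1.459e-05 · 2163) = 1466 m.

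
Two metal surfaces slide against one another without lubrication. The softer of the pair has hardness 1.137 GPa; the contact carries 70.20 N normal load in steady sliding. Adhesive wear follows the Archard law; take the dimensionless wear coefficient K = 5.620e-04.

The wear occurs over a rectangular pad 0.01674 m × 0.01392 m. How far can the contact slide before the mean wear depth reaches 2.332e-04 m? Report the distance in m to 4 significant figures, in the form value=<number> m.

The algebra holds exact precision. Intermediates are printed rounded — one last rounding: 4 significant digits.
Convert: Hardness H = 1.137 GPa = 1.137e+09 Pa.
Convert: Contact area A = 0.01674 m × 0.01392 m = 2.330e-04 m².
Expressed in SI base units: W = 70.20 N, H = 1.137e+09 Pa, K = 5.620e-04.
Volume at the limit: V_lim = h_lim·A = 2.332e-04 · 2.330e-04 = 5.434e-08 m³.
Inverting, life L = V_lim·H/(K·W) = 5.434e-08 · 1.137e+09 / (5.620e-04 · 70.20) = 1566 m.

value=1566 m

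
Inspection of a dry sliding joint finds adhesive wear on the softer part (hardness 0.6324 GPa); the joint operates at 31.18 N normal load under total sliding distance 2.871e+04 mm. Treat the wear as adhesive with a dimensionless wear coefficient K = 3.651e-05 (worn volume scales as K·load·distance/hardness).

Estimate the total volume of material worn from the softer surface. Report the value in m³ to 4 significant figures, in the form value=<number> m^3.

The computation carries full float precision, and intermediate values are displayed rounded — a lone final rounding to four significant digits.
Convert: Distance covered L = 2.871e+04 mm = 28.71 m.
Convert: Hardness H = 0.6324 GPa = 6.324e+08 Pa.
Expressed in SI base units: W = 31.18 N, H = 6.324e+08 Pa, K = 3.651e-05.
By Archard's law, V = K·W·L/H = 3.651e-05 · 31.18 · 28.71 / 6.324e+08 = 5.168e-11 m³.

value=5.168e-11 m^3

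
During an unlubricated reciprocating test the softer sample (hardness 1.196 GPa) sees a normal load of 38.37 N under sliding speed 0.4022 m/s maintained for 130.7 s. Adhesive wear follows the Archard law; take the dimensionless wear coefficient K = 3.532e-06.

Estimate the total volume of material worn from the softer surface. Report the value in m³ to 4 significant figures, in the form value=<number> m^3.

value=5.957e-12 m^3

Every step runs at full precision — intermediates are displayed rounded. Rounded once at the end: 4 significant figures.
Convert: Distance covered L = v·t = 0.4022 m/s × 130.7 s = 52.57 m.
Convert: Hardness H = 1.196 GPa = 1.196e+09 Pa.
As SI base values: W = 38.37 N, H = 1.196e+09 Pa, K = 3.532e-06.
By Archard's law, V = K·W·L/H = 3.532e-06 · 38.37 · 52.57 / 1.196e+09 = 5.957e-12 m³.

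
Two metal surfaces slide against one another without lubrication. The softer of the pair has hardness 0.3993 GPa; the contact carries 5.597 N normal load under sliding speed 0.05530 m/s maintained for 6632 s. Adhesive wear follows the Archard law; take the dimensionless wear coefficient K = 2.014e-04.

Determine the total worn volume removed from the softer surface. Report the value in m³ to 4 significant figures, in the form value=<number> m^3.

Each operation runs at exact precision; intermediates are printed rounded. Rounded just once to four significant figures.
Distance L = v·t = 0.05530 m/s × 6632 s = 366.7 m.
Hardness H = 0.3993 GPa = 3.993e+08 Pa.
Restated in SI base units: W = 5.597 N, H = 3.993e+08 Pa, K = 2.014e-04.
Archard relation: V = K·W·L/H = 2.014e-04 · 5.597 · 366.7 / 3.993e+08 = 1.035e-09 m³.

value=1.035e-09 m^3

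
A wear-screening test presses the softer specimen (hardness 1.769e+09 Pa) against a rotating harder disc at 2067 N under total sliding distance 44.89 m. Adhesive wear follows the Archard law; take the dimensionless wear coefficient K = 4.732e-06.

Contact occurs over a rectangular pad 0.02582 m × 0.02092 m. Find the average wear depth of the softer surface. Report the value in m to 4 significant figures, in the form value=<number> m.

value=4.595e-07 m

All working math keeps full precision — intermediate values appear rounded — a single final rounding to 4 significant digits.
Contact area A = 0.02582 m × 0.02092 m = 5.402e-04 m².
In SI base units, W = 2067 N, H = 1.769e+09 Pa, K = 4.732e-06.
Worn volume V = K·W·L/H = 4.732e-06 · 2067 · 44.89 / 1.769e+09 = 2.482e-10 m³.
Depth h = V/A = 2.482e-10 / 5.402e-04 = 4.595e-07 m.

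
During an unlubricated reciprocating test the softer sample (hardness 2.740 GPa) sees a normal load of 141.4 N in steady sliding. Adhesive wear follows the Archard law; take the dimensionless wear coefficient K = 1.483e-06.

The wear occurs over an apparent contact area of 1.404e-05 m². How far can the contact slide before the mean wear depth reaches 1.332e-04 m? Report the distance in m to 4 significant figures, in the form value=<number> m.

value=2.444e+04 m

All arithmetic maintains full float precision. Quoted intermediates are rounded, and rounded once at the end to four significant figures.
Hardness H = 2.740 GPa = 2.740e+09 Pa.
In SI base units: W = 141.4 N, H = 2.740e+09 Pa, K = 1.483e-06.
Permissible volume V_lim = h_lim·A = 1.332e-04 · 1.404e-05 = 1.870e-09 m³.
Inverting, life L = V_lim·H/(K·W) = 1.870e-09 · 2.740e+09 / (1.483e-06 · 141.4) = 2.444e+04 m.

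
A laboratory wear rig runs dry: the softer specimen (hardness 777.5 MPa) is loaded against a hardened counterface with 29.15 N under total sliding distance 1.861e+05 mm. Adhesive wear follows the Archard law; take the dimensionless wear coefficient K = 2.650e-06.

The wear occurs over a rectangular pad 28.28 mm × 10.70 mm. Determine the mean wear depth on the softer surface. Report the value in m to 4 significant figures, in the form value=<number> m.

value=6.110e-08 m

All arithmetic maintains full precision. The intermediates are printed rounded. Rounded just once, at 4 significant figures.
Total distance L = 1.861e+05 mm = 186.1 m.
Hardness H = 777.5 MPa = 7.775e+08 Pa.
Pad sides 28.28 mm × 10.70 mm = 0.02828 m × 0.01070 m. Contact area A = 0.02828 m × 0.01070 m = 3.026e-04 m².
SI base units throughout: W = 29.15 N, H = 7.775e+08 Pa, K = 2.650e-06.
By Archard's law, V = K·W·L/H = 2.650e-06 · 29.15 · 186.1 / 7.775e+08 = 1.849e-11 m³.
Depth h = V/A = 1.849e-11 / 3.026e-04 = 6.110e-08 m.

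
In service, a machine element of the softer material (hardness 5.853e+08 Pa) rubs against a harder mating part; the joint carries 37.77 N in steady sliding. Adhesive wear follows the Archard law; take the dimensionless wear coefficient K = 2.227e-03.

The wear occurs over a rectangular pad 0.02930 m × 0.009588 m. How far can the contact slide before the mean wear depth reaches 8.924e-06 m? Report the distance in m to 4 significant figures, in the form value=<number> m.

value=17.44 m

The algebra maintains exact precision. Quoted intermediates are rounded; one final rounding: 4 significant digits.
Contact area A = 0.02930 m × 0.009588 m = 2.809e-04 m².
Collected in SI base units: W = 37.77 N, H = 5.853e+08 Pa, K = 2.227e-03.
Limit volume V_lim = h_lim·A = 8.924e-06 · 2.809e-04 = 2.507e-09 m³.
Sliding life L = V_lim·H/(K·W) = 2.507e-09 · 5.853e+08 / (2.227e-03 · 37.77) = 17.44 m.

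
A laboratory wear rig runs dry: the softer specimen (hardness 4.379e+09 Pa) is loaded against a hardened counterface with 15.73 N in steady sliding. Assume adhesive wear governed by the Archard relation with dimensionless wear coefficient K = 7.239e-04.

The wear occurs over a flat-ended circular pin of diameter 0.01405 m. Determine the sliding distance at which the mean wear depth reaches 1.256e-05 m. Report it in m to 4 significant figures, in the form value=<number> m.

value=748.9 m

All working math carries full precision — intermediate values are displayed rounded. Rounded just once to 4 significant digits.
Convert: Contact area A = π·d²/4 = π·(0.01405 m)²/4 = 1.550e-04 m².
In SI base units: W = 15.73 N, H = 4.379e+09 Pa, K = 7.239e-04.
Volume at the limit: V_lim = h_lim·A = 1.256e-05 · 1.550e-04 = 1.947e-09 m³.
Sliding life L = V_lim·H/(K·W) = 1.947e-09 · 4.379e+09 / (7.239e-04 · 15.73) = 748.9 m.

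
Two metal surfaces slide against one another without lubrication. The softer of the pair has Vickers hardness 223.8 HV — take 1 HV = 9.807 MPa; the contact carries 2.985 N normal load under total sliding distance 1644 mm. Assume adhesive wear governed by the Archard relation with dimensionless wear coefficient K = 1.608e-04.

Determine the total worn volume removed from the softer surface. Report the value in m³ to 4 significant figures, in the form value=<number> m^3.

value=3.595e-13 m^3

Intermediates are displayed rounded. Each operation carries full precision, and one last rounding to four significant digits.
Convert: Sliding distance L = 1644 mm = 1.644 m.
Convert: Hardness H = 223.8 HV × 9.807 MPa/HV = 2195 MPa = 2.195e+09 Pa.
Expressed in SI base units: W = 2.985 N, H = 2.195e+09 Pa, K = 1.608e-04.
Archard relation: V = K·W·L/H = 1.608e-04 · 2.985 · 1.644 / 2.195e+09 = 3.595e-13 m³.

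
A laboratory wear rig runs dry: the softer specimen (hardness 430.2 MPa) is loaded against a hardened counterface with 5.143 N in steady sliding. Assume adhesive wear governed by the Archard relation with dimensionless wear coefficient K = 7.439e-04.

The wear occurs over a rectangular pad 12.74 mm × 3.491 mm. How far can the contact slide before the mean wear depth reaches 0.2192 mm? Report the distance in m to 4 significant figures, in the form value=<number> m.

The computation holds exact precision. Quoted intermediates are rounded; a lone final rounding: four significant digits.
Hardness H = 430.2 MPa = 4.302e+08 Pa.
Pad sides 12.74 mm × 3.491 mm = 0.01274 m × 0.003491 m. Contact area A = 0.01274 m × 0.003491 m = 4.448e-05 m².
Depth limit h_lim = 0.2192 mm = 2.192e-04 m.
Collected in SI base units: W = 5.143 N, H = 4.302e+08 Pa, K = 7.439e-04.
Wearable volume V_lim = h_lim·A = 2.192e-04 · 4.448e-05 = 9.749e-09 m³.
Inverting, life L = V_lim·H/(K·W) = 9.749e-09 · 4.302e+08 / (7.439e-04 · 5.143) = 1096 m.

value=1096 m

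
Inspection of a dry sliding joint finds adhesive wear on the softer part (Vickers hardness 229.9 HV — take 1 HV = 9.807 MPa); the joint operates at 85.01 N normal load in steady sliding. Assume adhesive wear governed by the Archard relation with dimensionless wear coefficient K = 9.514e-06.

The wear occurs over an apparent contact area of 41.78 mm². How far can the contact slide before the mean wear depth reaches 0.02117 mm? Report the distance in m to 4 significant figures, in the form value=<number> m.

The algebra carries full float precision — printed values are rounded, and one last rounding to 4 significant digits.
Hardness H = 229.9 HV × 9.807 MPa/HV = 2255 MPa = 2.255e+09 Pa.
Contact area A = 41.78 mm² = 4.178e-05 m².
Depth limit h_lim = 0.02117 mm = 2.117e-05 m.
Working in SI base units: W = 85.01 N, H = 2.255e+09 Pa, K = 9.514e-06.
At the depth limit, V_lim = h_lim·A = 2.117e-05 · 4.178e-05 = 8.845e-10 m³.
Life L = V_lim·H/(K·W) = 8.845e-10 · 2.255e+09 / (9.514e-06 · 85.01) = 2466 m.

value=2466 m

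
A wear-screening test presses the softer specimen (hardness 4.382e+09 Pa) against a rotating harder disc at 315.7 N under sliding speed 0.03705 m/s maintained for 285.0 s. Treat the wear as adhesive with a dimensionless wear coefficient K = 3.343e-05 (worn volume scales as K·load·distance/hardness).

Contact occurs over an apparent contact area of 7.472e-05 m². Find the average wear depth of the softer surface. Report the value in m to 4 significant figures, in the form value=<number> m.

Quoted intermediates are rounded, and every step keeps exact precision; one final rounding, at four significant digits.
Path length L = v·t = 0.03705 m/s × 285.0 s = 10.56 m.
Working in SI base units: W = 315.7 N, H = 4.382e+09 Pa, K = 3.343e-05.
By Archard's law, V = K·W·L/H = 3.343e-05 · 315.7 · 10.56 / 4.382e+09 = 2.543e-11 m³.
Mean depth h = V/A = 2.543e-11 / 7.472e-05 = 3.404e-07 m.

value=3.404e-07 m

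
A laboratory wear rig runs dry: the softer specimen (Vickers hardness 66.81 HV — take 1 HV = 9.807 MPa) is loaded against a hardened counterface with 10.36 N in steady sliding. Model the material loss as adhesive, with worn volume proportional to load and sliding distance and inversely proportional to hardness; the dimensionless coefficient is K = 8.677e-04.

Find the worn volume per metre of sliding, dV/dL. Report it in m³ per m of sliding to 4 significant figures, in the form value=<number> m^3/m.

Each operation runs at full float precision. Intermediate values are displayed rounded — one final rounding to 4 significant digits.
Hardness H = 66.81 HV × 9.807 MPa/HV = 655.2 MPa = 6.552e+08 Pa.
In SI base units: W = 10.36 N, H = 6.552e+08 Pa, K = 8.677e-04.
Volumetric rate dV/dL = K·W/H (no L dependence): 8.677e-04 · 10.36 / 6.552e+08 = 1.372e-11 m³/m.

value=1.372e-11 m^3/m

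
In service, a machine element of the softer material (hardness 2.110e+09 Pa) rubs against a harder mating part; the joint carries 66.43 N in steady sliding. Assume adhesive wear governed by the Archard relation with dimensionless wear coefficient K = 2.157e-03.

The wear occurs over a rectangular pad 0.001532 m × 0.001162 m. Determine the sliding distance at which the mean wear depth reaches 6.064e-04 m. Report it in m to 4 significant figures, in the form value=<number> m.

The intermediates appear rounded, and all arithmetic maintains full precision; one final rounding, at four significant figures.
Convert: Contact area A = 0.001532 m × 0.001162 m = 1.780e-06 m².
Restated in SI base units: W = 66.43 N, H = 2.110e+09 Pa, K = 2.157e-03.
At the depth limit, V_lim = h_lim·A = 6.064e-04 · 1.780e-06 = 1.080e-09 m³.
So the life L = V_lim·H/(K·W) = 1.080e-09 · 2.110e+09 / (2.157e-03 · 66.43) = 15.90 m.

value=15.90 m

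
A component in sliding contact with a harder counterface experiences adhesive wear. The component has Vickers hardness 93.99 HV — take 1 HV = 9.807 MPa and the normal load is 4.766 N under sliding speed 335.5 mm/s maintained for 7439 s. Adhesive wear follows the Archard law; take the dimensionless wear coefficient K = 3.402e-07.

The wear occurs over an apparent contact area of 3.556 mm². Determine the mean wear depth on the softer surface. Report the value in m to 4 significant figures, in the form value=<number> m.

All arithmetic maintains exact precision; printed values are rounded — a single final rounding: four significant figures.
Sliding speed v = 335.5 mm/s = 0.3355 m/s. Path length L = v·t = 0.3355 m/s × 7439 s = 2496 m.
Hardness H = 93.99 HV × 9.807 MPa/HV = 921.8 MPa = 9.218e+08 Pa.
Contact area A = 3.556 mm² = 3.556e-06 m².
In SI base units: W = 4.766 N, H = 9.218e+08 Pa, K = 3.402e-07.
Archard volume V = K·W·L/H = 3.402e-07 · 4.766 · 2496 / 9.218e+08 = 4.390e-12 m³.
Depth of wear h = V/A = 4.390e-12 / 3.556e-06 = 1.235e-06 m.

value=1.235e-06 m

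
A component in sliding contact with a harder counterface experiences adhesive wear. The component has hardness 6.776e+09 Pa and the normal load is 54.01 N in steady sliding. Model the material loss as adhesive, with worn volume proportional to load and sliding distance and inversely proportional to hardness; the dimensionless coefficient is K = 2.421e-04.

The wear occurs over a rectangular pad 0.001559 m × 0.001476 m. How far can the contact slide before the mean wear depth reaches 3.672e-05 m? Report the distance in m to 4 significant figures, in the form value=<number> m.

value=43.79 m

The intermediates are shown rounded. All arithmetic holds full precision, and one last rounding: four significant figures.
Convert: Contact area A = 0.001559 m × 0.001476 m = 2.301e-06 m².
Expressed in SI base units: W = 54.01 N, H = 6.776e+09 Pa, K = 2.421e-04.
At the depth limit, V_lim = h_lim·A = 3.672e-05 · 2.301e-06 = 8.450e-11 m³.
Thus life L = V_lim·H/(K·W) = 8.450e-11 · 6.776e+09 / (2.421e-04 · 54.01) = 43.79 m.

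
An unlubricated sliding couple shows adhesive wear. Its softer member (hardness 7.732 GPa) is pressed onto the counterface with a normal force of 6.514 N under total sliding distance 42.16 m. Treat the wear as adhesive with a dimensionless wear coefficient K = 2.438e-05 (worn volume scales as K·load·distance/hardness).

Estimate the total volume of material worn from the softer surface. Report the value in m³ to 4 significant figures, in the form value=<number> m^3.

Quoted intermediates are rounded; each operation keeps exact precision — one last rounding to 4 significant digits.
Hardness H = 7.732 GPa = 7.732e+09 Pa.
Collected in SI base units: W = 6.514 N, H = 7.732e+09 Pa, K = 2.438e-05.
Apply Archard: V = K·W·L/H = 2.438e-05 · 6.514 · 42.16 / 7.732e+09 = 8.659e-13 m³.

value=8.659e-13 m^3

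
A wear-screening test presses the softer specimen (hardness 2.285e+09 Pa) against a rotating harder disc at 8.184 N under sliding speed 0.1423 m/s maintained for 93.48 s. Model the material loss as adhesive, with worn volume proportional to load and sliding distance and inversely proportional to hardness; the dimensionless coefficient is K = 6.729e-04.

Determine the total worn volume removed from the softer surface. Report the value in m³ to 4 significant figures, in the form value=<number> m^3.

value=3.206e-11 m^3

The computation holds full float precision. Printed values are rounded. Rounded just once to four significant figures.
Distance covered L = v·t = 0.1423 m/s × 93.48 s = 13.30 m.
In SI base units, W = 8.184 N, H = 2.285e+09 Pa, K = 6.729e-04.
Apply Archard: V = K·W·L/H = 6.729e-04 · 8.184 · 13.30 / 2.285e+09 = 3.206e-11 m³.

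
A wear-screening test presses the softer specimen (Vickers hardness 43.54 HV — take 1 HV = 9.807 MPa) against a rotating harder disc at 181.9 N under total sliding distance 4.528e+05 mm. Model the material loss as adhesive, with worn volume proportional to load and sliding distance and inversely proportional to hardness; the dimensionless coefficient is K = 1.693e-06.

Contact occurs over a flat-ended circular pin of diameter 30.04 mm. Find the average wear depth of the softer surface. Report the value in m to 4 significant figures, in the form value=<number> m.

value=4.608e-07 m

Intermediates are printed rounded; the algebra carries exact precision. Rounded just once: 4 significant digits.
Distance covered L = 4.528e+05 mm = 452.8 m.
Hardness H = 43.54 HV × 9.807 MPa/HV = 427.0 MPa = 4.270e+08 Pa.
Pin diameter d = 30.04 mm = 0.03004 m. Contact area A = π·d²/4 = π·(0.03004 m)²/4 = 7.087e-04 m².
Working in SI base units: W = 181.9 N, H = 4.270e+08 Pa, K = 1.693e-06.
The Archard volume V = K·W·L/H = 1.693e-06 · 181.9 · 452.8 / 4.270e+08 = 3.266e-10 m³.
Depth of wear h = V/A = 3.266e-10 / 7.087e-04 = 4.608e-07 m.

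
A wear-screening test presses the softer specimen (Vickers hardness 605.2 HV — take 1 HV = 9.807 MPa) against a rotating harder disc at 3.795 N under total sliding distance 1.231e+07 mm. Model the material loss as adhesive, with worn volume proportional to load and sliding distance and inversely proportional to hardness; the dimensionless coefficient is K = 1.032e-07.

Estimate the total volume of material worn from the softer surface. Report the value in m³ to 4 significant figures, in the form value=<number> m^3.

value=8.123e-13 m^3

Displayed values are rounded; all arithmetic keeps full float precision, and a lone final rounding, at four significant figures.
Distance L = 1.231e+07 mm = 1.231e+04 m.
Hardness H = 605.2 HV × 9.807 MPa/HV = 5935 MPa = 5.935e+09 Pa.
Working in SI base units: W = 3.795 N, H = 5.935e+09 Pa, K = 1.032e-07.
Wear volume V = K·W·L/H = 1.032e-07 · 3.795 · 1.231e+04 / 5.935e+09 = 8.123e-13 m³.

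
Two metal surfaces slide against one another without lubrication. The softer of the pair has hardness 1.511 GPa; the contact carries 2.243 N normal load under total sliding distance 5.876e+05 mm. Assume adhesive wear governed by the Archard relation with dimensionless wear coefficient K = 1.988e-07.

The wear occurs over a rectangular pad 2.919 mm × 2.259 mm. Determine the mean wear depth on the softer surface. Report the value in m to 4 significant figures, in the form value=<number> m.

value=2.630e-08 m

Intermediate values are printed rounded. The computation carries full float precision. Rounded just once, at 4 significant figures.
Path length L = 5.876e+05 mm = 587.6 m.
Hardness H = 1.511 GPa = 1.511e+09 Pa.
Pad sides 2.919 mm × 2.259 mm = 0.002919 m × 0.002259 m. Contact area A = 0.002919 m × 0.002259 m = 6.594e-06 m².
Restated in SI base units: W = 2.243 N, H = 1.511e+09 Pa, K = 1.988e-07.
The Archard volume V = K·W·L/H = 1.988e-07 · 2.243 · 587.6 / 1.511e+09 = 1.734e-13 m³.
Depth h = V/A = 1.734e-13 / 6.594e-06 = 2.630e-08 m.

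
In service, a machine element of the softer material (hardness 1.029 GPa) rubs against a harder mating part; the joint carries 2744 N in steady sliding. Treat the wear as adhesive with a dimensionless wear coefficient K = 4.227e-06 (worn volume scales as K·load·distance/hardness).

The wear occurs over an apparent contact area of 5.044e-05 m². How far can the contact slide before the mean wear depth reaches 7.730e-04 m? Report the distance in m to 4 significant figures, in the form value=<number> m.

All arithmetic maintains full float precision; intermediates appear rounded. Rounded just once to 4 significant digits.
Convert: Hardness H = 1.029 GPa = 1.029e+09 Pa.
In SI base units: W = 2744 N, H = 1.029e+09 Pa, K = 4.227e-06.
Wearable volume V_lim = h_lim·A = 7.730e-04 · 5.044e-05 = 3.899e-08 m³.
Inverting, life L = V_lim·H/(K·W) = 3.899e-08 · 1.029e+09 / (4.227e-06 · 2744) = 3459 m.

value=3459 m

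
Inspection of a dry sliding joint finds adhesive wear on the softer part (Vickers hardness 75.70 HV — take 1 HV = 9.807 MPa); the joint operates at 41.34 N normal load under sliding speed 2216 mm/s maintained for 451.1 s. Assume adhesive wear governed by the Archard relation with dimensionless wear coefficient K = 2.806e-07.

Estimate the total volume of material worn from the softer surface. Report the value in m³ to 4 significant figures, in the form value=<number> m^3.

value=1.562e-11 m^3

Shown intermediates are rounded; every step holds full precision, and one final rounding, at 4 significant digits.
Sliding speed v = 2216 mm/s = 2.216 m/s. Distance covered L = v·t = 2.216 m/s × 451.1 s = 999.6 m.
Hardness H = 75.70 HV × 9.807 MPa/HV = 742.4 MPa = 7.424e+08 Pa.
Restated in SI base units: W = 41.34 N, H = 7.424e+08 Pa, K = 2.806e-07.
Archard volume V = K·W·L/H = 2.806e-07 · 41.34 · 999.6 / 7.424e+08 = 1.562e-11 m³.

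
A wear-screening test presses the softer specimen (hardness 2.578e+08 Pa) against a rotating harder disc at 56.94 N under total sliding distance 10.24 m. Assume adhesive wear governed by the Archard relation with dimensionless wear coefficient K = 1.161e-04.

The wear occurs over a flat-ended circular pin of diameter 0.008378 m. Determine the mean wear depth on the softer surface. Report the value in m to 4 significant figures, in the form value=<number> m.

value=4.763e-06 m

All working math carries full precision. Quoted intermediates are rounded. Rounded once at the end: four significant digits.
Contact area A = π·d²/4 = π·(0.008378 m)²/4 = 5.513e-05 m².
SI base units throughout: W = 56.94 N, H = 2.578e+08 Pa, K = 1.161e-04.
Archard volume V = K·W·L/H = 1.161e-04 · 56.94 · 10.24 / 2.578e+08 = 2.626e-10 m³.
Depth of wear h = V/A = 2.626e-10 / 5.513e-05 = 4.763e-06 m.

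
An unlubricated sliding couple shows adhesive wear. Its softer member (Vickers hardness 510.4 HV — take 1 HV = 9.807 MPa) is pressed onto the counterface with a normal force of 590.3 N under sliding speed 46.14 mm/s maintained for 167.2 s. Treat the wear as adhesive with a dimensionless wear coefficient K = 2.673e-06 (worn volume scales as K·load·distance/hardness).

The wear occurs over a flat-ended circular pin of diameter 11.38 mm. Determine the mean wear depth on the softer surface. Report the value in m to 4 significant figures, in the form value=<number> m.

value=2.391e-08 m

Each operation holds exact precision, and intermediate values are printed rounded. Rounded once at the end, at 4 significant figures.
Sliding speed v = 46.14 mm/s = 0.04614 m/s. Path length L = v·t = 0.04614 m/s × 167.2 s = 7.715 m.
Hardness H = 510.4 HV × 9.807 MPa/HV = 5005 MPa = 5.005e+09 Pa.
Pin diameter d = 11.38 mm = 0.01138 m. Contact area A = π·d²/4 = π·(0.01138 m)²/4 = 1.017e-04 m².
SI base units throughout: W = 590.3 N, H = 5.005e+09 Pa, K = 2.673e-06.
Wear volume V = K·W·L/H = 2.673e-06 · 590.3 · 7.715 / 5.005e+09 = 2.432e-12 m³.
Mean wear depth h = V/A = 2.432e-12 / 1.017e-04 = 2.391e-08 m.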